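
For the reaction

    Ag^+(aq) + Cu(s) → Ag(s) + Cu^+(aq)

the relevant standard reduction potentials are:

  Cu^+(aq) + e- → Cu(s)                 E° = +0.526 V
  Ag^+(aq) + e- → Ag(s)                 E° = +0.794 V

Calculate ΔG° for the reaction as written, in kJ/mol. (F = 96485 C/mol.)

In the reaction as written Ag^+(aq) is reduced, so the Ag⁺/Ag couple is the cathode and Cu⁺/Cu is the anode.
E°cell = +0.794 − (+0.526) = +0.268 V; balancing electrons gives n = 1.
ΔG° = −nFE°cell = −(1)(96485)(+0.268) J/mol = −25.9 kJ/mol.

−25.9 kJ/mol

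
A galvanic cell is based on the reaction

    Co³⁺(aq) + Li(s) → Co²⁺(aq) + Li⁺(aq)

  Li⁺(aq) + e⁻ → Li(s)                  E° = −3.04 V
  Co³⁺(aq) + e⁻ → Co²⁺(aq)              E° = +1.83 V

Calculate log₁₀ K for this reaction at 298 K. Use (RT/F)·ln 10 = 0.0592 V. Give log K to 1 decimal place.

log K = 82.3

The Co³⁺/Co²⁺ couple is reduced (cathode); E°cell = +1.83 − (−3.04) = +4.87 V with n = 1.
At equilibrium E = 0, so log K = nE°cell / 0.0592 = (1)(+4.87) / 0.0592 = 82.3.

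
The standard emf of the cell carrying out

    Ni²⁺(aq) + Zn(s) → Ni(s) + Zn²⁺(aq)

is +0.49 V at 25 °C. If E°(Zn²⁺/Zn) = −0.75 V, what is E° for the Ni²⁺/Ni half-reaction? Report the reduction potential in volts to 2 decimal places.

−0.26 V

In the reaction as written the Ni²⁺/Ni couple is reduced (cathode) and Zn²⁺/Zn is oxidized (anode), so E°cell = E°(Ni²⁺/Ni) − E°(Zn²⁺/Zn).
E°(Ni²⁺/Ni) = E°cell + E°(anode) = +0.49 + (−0.75) = −0.26 V.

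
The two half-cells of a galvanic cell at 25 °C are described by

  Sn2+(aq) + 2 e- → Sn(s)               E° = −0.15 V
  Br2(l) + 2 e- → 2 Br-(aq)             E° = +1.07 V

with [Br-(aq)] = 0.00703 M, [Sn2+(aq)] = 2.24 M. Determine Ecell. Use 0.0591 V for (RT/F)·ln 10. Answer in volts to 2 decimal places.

Since E°(Br₂/Br⁻) > E°(Sn²⁺/Sn), Br₂/Br⁻ serves as the cathode.
The standard potential is +1.07 − (−0.15) = +1.22 V and the balanced reaction transfers n = 2 electrons.
Balancing gives Br2(l) + Sn(s) → 2 Br-(aq) + Sn2+(aq); hence Q = [Br-(aq)]^2·[Sn2+(aq)] = 0.000111 (log Q = −3.956).
By the Nernst equation, E = +1.22 − (0.0591/2)·(−3.956) = +1.34 V.

+1.34 V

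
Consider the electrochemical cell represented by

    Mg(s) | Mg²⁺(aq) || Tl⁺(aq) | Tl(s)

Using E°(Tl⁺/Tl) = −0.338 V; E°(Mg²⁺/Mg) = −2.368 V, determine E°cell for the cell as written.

By convention the left-hand electrode in cell notation is the anode (oxidation) and the right-hand electrode is the cathode (reduction).
E°cell = E°(right) − E°(left) = −0.338 − (−2.368) = +2.030 V.

+2.030 V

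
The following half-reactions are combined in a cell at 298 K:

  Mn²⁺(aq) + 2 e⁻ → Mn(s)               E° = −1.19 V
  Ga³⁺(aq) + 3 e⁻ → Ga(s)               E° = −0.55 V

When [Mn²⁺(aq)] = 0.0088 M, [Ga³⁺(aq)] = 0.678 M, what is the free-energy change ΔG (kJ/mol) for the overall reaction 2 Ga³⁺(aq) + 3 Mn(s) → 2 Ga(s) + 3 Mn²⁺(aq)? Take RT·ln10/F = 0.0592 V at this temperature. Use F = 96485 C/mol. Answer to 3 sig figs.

−404 kJ/mol

The standard cell potential is −0.55 − (−1.19) = +0.64 V, with n = 6 electrons in the balanced equation.
The reaction quotient is [Mn²⁺(aq)]^3 / [Ga³⁺(aq)]^2 = 1.48×10^−6; by Nernst, E = +0.64 − (0.0592/6)(−5.829) = +0.6975 V.
Then ΔG = −nFE = −6 × 96485 × +0.6975 J/mol = −404 kJ/mol.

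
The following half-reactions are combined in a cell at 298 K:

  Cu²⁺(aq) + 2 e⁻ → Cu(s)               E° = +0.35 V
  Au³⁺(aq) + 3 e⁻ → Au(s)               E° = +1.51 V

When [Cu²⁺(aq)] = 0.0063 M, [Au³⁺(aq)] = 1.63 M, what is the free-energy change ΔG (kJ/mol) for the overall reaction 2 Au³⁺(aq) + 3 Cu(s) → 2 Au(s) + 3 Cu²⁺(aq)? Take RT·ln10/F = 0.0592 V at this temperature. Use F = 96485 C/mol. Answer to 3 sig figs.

With Au³⁺/Au reduced at the cathode, E°cell = +1.51 − (+0.35) = +1.16 V and n = 6.
The reaction quotient is [Cu²⁺(aq)]^3 / [Au³⁺(aq)]^2 = 9.41×10^−8; by Nernst, E = +1.16 − (0.0592/6)(−7.026) = +1.2293 V.
Finally ΔG = −nFE = −(6)(96485 C/mol)(+1.2293 V) = −712 kJ/mol.

−712 kJ/mol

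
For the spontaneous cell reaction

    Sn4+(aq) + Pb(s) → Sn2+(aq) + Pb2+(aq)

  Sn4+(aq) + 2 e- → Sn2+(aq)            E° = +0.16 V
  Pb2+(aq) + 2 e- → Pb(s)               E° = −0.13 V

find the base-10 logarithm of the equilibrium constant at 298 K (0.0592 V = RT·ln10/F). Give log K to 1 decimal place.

The Sn⁴⁺/Sn²⁺ couple is reduced (cathode); E°cell = +0.16 − (−0.13) = +0.29 V with n = 2.
At equilibrium E = 0, so log K = nE°cell / 0.0592 = (2)(+0.29) / 0.0592 = 9.8.

log K = 9.8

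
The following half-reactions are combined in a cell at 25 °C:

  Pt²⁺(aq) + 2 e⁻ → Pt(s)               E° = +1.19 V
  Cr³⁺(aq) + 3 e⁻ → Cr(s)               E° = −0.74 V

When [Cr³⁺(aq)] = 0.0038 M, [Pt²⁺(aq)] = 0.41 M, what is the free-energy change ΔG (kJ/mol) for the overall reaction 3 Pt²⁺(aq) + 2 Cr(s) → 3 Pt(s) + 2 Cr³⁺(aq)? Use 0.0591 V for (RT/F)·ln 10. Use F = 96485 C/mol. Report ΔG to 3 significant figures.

E°cell = +1.19 − (−0.74) = +1.93 V; the balanced reaction transfers n = 6 electrons.
Q = [Cr³⁺(aq)]^2 / [Pt²⁺(aq)]^3 = 0.00021, so log Q = −3.679 and E = +1.93 − (0.0591/6)(−3.679) = +1.9662 V.
Then ΔG = −nFE = −6 × 96485 × +1.9662 J/mol = −1140 kJ/mol.

−1140 kJ/mol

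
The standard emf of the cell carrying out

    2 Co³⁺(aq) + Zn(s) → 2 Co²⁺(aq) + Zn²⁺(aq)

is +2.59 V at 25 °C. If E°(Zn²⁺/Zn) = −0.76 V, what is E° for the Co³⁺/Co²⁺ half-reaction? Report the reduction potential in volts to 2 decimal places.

+1.83 V

In the reaction as written the Co³⁺/Co²⁺ couple is reduced (cathode) and Zn²⁺/Zn is oxidized (anode), so E°cell = E°(Co³⁺/Co²⁺) − E°(Zn²⁺/Zn).
E°(Co³⁺/Co²⁺) = E°cell + E°(anode) = +2.59 + (−0.76) = +1.83 V.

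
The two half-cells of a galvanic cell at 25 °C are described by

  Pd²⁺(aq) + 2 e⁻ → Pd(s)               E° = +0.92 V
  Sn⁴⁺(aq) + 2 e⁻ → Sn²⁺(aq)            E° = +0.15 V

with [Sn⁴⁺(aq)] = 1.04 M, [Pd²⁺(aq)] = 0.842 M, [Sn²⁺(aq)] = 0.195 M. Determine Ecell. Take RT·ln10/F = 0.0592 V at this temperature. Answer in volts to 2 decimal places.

+0.75 V

Since E°(Pd²⁺/Pd) > E°(Sn⁴⁺/Sn²⁺), Pd²⁺/Pd serves as the cathode.
The standard potential is +0.92 − (+0.15) = +0.77 V and the balanced reaction transfers n = 2 electrons.
The balanced reaction is Pd²⁺(aq) + Sn²⁺(aq) → Pd(s) + Sn⁴⁺(aq), so Q = [Sn⁴⁺(aq)] / ([Pd²⁺(aq)]·[Sn²⁺(aq)]) = 6.33 and log Q = 0.802.
Applying E = E° − (RT ln10/nF)·log Q gives +0.77 − (0.0592/2)(0.802) = +0.75 V.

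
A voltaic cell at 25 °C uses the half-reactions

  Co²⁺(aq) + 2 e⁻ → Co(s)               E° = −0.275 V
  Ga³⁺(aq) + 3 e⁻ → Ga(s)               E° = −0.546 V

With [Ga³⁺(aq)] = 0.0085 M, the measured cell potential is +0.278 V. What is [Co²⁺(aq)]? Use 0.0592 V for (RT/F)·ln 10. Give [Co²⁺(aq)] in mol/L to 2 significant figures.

0.072 M

With Co²⁺/Co at the cathode and Ga³⁺/Ga at the anode, E°cell = −0.275 − (−0.546) = +0.271 V (n = 6).
From the Nernst equation, log Q = n(E° − E)/0.0592 = 6·(+0.271 − (+0.278))/0.0592 = −0.709.
The balanced reaction is 3 Co²⁺(aq) + 2 Ga(s) → 3 Co(s) + 2 Ga³⁺(aq), so Q = [Ga³⁺(aq)]^2 / [Co²⁺(aq)]^3.
Isolating [Co²⁺(aq)] in Q = 10^{−0.709} yields log [Co²⁺(aq)] = −1.144, i.e. 0.072 M.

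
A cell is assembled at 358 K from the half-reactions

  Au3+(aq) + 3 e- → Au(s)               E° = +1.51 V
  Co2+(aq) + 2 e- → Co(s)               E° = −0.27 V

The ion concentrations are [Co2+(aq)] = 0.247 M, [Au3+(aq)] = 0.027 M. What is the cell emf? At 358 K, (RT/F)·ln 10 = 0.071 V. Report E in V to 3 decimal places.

+1.764 V

Au³⁺/Au is reduced (cathode, E° = +1.51 V) and Co²⁺/Co is oxidized (anode).
The standard potential is +1.51 − (−0.27) = +1.78 V and the balanced reaction transfers n = 6 electrons.
For the overall reaction 2 Au3+(aq) + 3 Co(s) → 2 Au(s) + 3 Co2+(aq), Q = [Co2+(aq)]^3 / [Au3+(aq)]^2 = 20.7, giving log Q = 1.315.
By the Nernst equation, E = +1.78 − (0.071/6)·(1.315) = +1.764 V.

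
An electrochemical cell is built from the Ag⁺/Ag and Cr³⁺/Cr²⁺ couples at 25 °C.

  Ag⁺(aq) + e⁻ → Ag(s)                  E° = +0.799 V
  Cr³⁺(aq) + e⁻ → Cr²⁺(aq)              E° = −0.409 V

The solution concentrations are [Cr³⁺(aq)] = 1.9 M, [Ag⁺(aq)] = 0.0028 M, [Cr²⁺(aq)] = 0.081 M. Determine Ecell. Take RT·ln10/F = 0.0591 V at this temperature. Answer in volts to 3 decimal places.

Since E°(Ag⁺/Ag) > E°(Cr³⁺/Cr²⁺), Ag⁺/Ag serves as the cathode.
E°cell = E°cat − E°an = +0.799 − (−0.409) = +1.208 V; n = 1.
For the overall reaction Ag⁺(aq) + Cr²⁺(aq) → Ag(s) + Cr³⁺(aq), Q = [Cr³⁺(aq)] / ([Ag⁺(aq)]·[Cr²⁺(aq)]) = 8.38×10^3, giving log Q = 3.923.
Applying E = E° − (RT ln10/nF)·log Q gives +1.208 − (0.0591/1)(3.923) = +0.976 V.

+0.976 V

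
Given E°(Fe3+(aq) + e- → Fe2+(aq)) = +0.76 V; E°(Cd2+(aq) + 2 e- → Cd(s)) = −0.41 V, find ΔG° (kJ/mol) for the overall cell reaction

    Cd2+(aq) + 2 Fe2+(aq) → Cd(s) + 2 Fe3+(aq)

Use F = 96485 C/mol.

In the reaction as written Cd2+(aq) is reduced, so the Cd²⁺/Cd couple is the cathode and Fe³⁺/Fe²⁺ is the anode.
E°cell = −0.41 − (+0.76) = −1.17 V; balancing electrons gives n = 2.
ΔG° = −nFE°cell = −(2)(96485)(−1.17) J/mol = +226 kJ/mol.

+226 kJ/mol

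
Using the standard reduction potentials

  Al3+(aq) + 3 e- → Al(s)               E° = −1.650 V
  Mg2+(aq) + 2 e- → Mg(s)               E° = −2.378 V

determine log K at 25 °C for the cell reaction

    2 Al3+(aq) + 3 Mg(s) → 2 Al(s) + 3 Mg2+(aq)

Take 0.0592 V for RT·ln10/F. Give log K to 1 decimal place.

log K = 73.8

The Al³⁺/Al couple is reduced (cathode); E°cell = −1.650 − (−2.378) = +0.728 V with n = 6.
At equilibrium E = 0, so log K = nE°cell / 0.0592 = (6)(+0.728) / 0.0592 = 73.8.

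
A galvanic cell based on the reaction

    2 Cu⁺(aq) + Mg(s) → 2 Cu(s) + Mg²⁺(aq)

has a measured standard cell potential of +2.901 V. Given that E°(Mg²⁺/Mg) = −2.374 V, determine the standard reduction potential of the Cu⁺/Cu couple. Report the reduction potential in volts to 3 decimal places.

In the reaction as written the Cu⁺/Cu couple is reduced (cathode) and Mg²⁺/Mg is oxidized (anode), so E°cell = E°(Cu⁺/Cu) − E°(Mg²⁺/Mg).
E°(Cu⁺/Cu) = E°cell + E°(anode) = +2.901 + (−2.374) = +0.527 V.

+0.527 V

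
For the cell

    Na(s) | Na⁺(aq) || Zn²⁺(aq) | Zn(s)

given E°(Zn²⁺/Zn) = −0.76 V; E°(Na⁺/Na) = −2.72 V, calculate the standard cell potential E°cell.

+1.96 V

By convention the left-hand electrode in cell notation is the anode (oxidation) and the right-hand electrode is the cathode (reduction).
E°cell = E°(right) − E°(left) = −0.76 − (−2.72) = +1.96 V.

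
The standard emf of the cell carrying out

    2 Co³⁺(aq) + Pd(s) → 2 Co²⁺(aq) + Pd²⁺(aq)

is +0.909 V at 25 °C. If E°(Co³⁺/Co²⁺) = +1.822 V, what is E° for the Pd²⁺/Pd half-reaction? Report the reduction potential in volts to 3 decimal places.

In the reaction as written the Co³⁺/Co²⁺ couple is reduced (cathode) and Pd²⁺/Pd is oxidized (anode), so E°cell = E°(Co³⁺/Co²⁺) − E°(Pd²⁺/Pd).
E°(Pd²⁺/Pd) = E°(cathode) − E°cell = +1.822 − (+0.909) = +0.913 V.

+0.913 V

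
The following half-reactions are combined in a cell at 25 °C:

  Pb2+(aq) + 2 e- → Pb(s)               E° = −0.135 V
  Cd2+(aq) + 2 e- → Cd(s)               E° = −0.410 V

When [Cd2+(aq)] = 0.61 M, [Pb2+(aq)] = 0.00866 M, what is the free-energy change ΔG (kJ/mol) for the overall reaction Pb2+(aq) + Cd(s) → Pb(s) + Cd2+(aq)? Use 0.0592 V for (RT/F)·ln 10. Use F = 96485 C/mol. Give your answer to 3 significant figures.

−42.5 kJ/mol

The standard cell potential is −0.135 − (−0.410) = +0.275 V, with n = 2 electrons in the balanced equation.
Here Q = [Cd2+(aq)] / [Pb2+(aq)] = 70.4 (log Q = 1.848), giving E = +0.275 − (0.0592/2)·(1.848) = +0.2203 V.
Then ΔG = −nFE = −2 × 96485 × +0.2203 J/mol = −42.5 kJ/mol.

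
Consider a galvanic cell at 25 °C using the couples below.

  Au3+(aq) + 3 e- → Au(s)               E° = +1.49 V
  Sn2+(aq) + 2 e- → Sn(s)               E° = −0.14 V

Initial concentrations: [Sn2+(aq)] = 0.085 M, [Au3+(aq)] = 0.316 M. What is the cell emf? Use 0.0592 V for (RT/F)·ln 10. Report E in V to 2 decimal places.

Since E°(Au³⁺/Au) > E°(Sn²⁺/Sn), Au³⁺/Au serves as the cathode.
The standard potential is +1.49 − (−0.14) = +1.63 V and the balanced reaction transfers n = 6 electrons.
The balanced reaction is 2 Au3+(aq) + 3 Sn(s) → 2 Au(s) + 3 Sn2+(aq), so Q = [Sn2+(aq)]^3 / [Au3+(aq)]^2 = 0.00615 and log Q = −2.211.
E = E° − (0.0592/n)·log Q = +1.63 − (0.0592/6)(−2.211) = +1.65 V.

+1.65 V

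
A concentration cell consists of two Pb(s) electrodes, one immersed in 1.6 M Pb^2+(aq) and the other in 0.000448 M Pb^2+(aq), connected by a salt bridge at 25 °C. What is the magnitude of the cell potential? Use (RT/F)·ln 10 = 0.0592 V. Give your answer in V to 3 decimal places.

0.105 V

For a concentration cell E°cell = 0, since both electrodes use the same couple.
The compartment with the higher Pb^2+(aq) concentration (1.6 M) acts as the cathode; ions are reduced there and produced at the dilute (0.000448 M) anode.
With n = 2, Ecell = −(0.0592/2)·log([dilute]/[conc]) = −(0.0592/2)·log(0.000448/1.6) = +0.105 V.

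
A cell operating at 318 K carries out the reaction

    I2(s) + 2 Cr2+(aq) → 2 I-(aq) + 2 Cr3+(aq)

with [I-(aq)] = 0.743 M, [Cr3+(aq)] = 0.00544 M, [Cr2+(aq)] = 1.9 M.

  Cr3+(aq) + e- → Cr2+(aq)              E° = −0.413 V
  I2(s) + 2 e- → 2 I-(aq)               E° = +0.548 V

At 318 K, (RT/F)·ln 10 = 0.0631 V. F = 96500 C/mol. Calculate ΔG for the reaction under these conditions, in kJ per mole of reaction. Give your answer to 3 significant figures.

−218 kJ/mol

With I₂/I⁻ reduced at the cathode, E°cell = +0.548 − (−0.413) = +0.961 V and n = 2.
The reaction quotient is ([I-(aq)]^2·[Cr3+(aq)]^2) / [Cr2+(aq)]^2 = 4.53×10^−6; by Nernst, E = +0.961 − (0.0631/2)(−5.344) = +1.1296 V.
ΔG = −nFE = −(2)(96500)(+1.1296) J/mol = −218 kJ/mol.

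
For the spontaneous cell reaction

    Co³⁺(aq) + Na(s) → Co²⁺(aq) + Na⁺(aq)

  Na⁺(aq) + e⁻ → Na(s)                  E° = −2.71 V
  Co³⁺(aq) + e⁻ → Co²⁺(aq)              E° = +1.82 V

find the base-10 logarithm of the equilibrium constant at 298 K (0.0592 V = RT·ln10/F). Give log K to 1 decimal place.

log K = 76.5

The Co³⁺/Co²⁺ couple is reduced (cathode); E°cell = +1.82 − (−2.71) = +4.53 V with n = 1.
At equilibrium E = 0, so log K = nE°cell / 0.0592 = (1)(+4.53) / 0.0592 = 76.5.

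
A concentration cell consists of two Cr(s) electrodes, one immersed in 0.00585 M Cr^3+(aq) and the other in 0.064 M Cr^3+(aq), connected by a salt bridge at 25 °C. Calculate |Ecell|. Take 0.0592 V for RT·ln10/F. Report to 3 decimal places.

0.021 V

For a concentration cell E°cell = 0, since both electrodes use the same couple.
The compartment with the higher Cr^3+(aq) concentration (0.064 M) acts as the cathode; ions are reduced there and produced at the dilute (0.00585 M) anode.
With n = 3, Ecell = −(0.0592/3)·log([dilute]/[conc]) = −(0.0592/3)·log(0.00585/0.064) = +0.021 V.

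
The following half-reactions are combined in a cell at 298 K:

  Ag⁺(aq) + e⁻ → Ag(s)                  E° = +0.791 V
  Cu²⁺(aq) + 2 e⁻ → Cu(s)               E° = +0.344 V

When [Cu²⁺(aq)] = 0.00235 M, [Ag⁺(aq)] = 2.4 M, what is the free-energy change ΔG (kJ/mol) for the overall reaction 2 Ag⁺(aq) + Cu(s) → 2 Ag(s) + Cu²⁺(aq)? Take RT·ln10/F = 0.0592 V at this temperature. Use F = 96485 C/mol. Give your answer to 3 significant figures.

The standard cell potential is +0.791 − (+0.344) = +0.447 V, with n = 2 electrons in the balanced equation.
Q = [Cu²⁺(aq)] / [Ag⁺(aq)]^2 = 0.000408, so log Q = −3.389 and E = +0.447 − (0.0592/2)(−3.389) = +0.5473 V.
ΔG = −nFE = −(2)(96485)(+0.5473) J/mol = −106 kJ/mol.

−106 kJ/mol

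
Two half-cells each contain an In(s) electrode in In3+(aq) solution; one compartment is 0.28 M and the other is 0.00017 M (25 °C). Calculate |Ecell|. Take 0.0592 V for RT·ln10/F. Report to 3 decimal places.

0.063 V

For a concentration cell E°cell = 0, since both electrodes use the same couple.
The compartment with the higher In3+(aq) concentration (0.28 M) acts as the cathode; ions are reduced there and produced at the dilute (0.00017 M) anode.
With n = 3, Ecell = −(0.0592/3)·log([dilute]/[conc]) = −(0.0592/3)·log(0.00017/0.28) = +0.063 V.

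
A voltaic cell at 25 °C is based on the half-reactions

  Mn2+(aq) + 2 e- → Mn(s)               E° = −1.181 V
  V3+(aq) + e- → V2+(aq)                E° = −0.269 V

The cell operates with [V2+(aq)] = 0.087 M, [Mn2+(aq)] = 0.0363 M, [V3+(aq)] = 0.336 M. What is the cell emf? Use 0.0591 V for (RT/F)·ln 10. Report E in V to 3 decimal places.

Since E°(V³⁺/V²⁺) > E°(Mn²⁺/Mn), V³⁺/V²⁺ serves as the cathode.
The standard potential is −0.269 − (−1.181) = +0.912 V and the balanced reaction transfers n = 2 electrons.
For the overall reaction 2 V3+(aq) + Mn(s) → 2 V2+(aq) + Mn2+(aq), Q = ([V2+(aq)]^2·[Mn2+(aq)]) / [V3+(aq)]^2 = 0.00243, giving log Q = −2.614.
Applying E = E° − (RT ln10/nF)·log Q gives +0.912 − (0.0591/2)(−2.614) = +0.989 V.

+0.989 V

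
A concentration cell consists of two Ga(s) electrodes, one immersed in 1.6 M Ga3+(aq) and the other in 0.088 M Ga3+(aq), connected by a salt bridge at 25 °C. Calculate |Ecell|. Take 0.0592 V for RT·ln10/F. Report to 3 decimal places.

For a concentration cell E°cell = 0, since both electrodes use the same couple.
The compartment with the higher Ga3+(aq) concentration (1.6 M) acts as the cathode; ions are reduced there and produced at the dilute (0.088 M) anode.
With n = 3, Ecell = −(0.0592/3)·log([dilute]/[conc]) = −(0.0592/3)·log(0.088/1.6) = +0.025 V.

0.025 V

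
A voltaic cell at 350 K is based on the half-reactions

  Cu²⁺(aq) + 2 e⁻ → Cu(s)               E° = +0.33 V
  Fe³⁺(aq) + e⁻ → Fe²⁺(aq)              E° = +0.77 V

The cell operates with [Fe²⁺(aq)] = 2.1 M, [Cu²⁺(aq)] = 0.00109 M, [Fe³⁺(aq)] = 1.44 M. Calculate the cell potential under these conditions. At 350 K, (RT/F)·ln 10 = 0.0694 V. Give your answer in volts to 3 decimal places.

+0.531 V

Since E°(Fe³⁺/Fe²⁺) > E°(Cu²⁺/Cu), Fe³⁺/Fe²⁺ serves as the cathode.
E°cell = +0.77 − (+0.33) = +0.44 V, with n = 2 electrons transferred.
For the overall reaction 2 Fe³⁺(aq) + Cu(s) → 2 Fe²⁺(aq) + Cu²⁺(aq), Q = ([Fe²⁺(aq)]^2·[Cu²⁺(aq)]) / [Fe³⁺(aq)]^2 = 0.00232, giving log Q = −2.635.
Applying E = E° − (RT ln10/nF)·log Q gives +0.44 − (0.0694/2)(−2.635) = +0.531 V.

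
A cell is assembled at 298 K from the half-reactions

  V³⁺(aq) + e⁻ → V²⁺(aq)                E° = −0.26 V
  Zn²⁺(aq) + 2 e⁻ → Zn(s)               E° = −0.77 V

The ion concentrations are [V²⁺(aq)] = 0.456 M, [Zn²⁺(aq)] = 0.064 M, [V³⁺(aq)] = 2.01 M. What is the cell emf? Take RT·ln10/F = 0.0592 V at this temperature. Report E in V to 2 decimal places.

The V³⁺/V²⁺ couple has the more positive E°, so it is the cathode; Zn²⁺/Zn is the anode.
E°cell = −0.26 − (−0.77) = +0.51 V, with n = 2 electrons transferred.
The balanced reaction is 2 V³⁺(aq) + Zn(s) → 2 V²⁺(aq) + Zn²⁺(aq), so Q = ([V²⁺(aq)]^2·[Zn²⁺(aq)]) / [V³⁺(aq)]^2 = 0.00329 and log Q = −2.482.
By the Nernst equation, E = +0.51 − (0.0592/2)·(−2.482) = +0.58 V.

+0.58 V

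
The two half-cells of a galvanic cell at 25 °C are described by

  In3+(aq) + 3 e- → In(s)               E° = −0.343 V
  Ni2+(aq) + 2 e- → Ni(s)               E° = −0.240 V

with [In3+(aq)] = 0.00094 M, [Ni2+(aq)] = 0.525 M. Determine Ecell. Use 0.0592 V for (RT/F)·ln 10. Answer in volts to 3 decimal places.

The Ni²⁺/Ni couple has the more positive E°, so it is the cathode; In³⁺/In is the anode.
E°cell = E°cat − E°an = −0.240 − (−0.343) = +0.103 V; n = 6.
For the overall reaction 3 Ni2+(aq) + 2 In(s) → 3 Ni(s) + 2 In3+(aq), Q = [In3+(aq)]^2 / [Ni2+(aq)]^3 = 6.11×10^−6, giving log Q = −5.214.
By the Nernst equation, E = +0.103 − (0.0592/6)·(−5.214) = +0.154 V.

+0.154 V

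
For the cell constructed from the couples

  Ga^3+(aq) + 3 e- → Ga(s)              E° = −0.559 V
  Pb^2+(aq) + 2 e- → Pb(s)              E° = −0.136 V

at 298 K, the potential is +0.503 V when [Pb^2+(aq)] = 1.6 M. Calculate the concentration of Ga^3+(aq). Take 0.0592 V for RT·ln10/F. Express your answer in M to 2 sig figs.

0.00018 M

With Pb²⁺/Pb at the cathode and Ga³⁺/Ga at the anode, E°cell = −0.136 − (−0.559) = +0.423 V (n = 6).
From the Nernst equation, log Q = n(E° − E)/0.0592 = 6·(+0.423 − (+0.503))/0.0592 = −8.108.
For 3 Pb^2+(aq) + 2 Ga(s) → 3 Pb(s) + 2 Ga^3+(aq), the reaction quotient is Q = [Ga^3+(aq)]^2 / [Pb^2+(aq)]^3.
Substituting the known concentrations and solving, log [Ga^3+(aq)] = −3.748 and [Ga^3+(aq)] = 0.00018 M.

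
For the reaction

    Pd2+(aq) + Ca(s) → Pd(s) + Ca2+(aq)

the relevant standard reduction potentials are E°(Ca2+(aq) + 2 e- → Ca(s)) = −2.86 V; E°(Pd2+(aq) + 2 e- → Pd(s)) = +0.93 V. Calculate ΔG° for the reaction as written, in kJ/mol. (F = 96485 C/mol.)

In the reaction as written Pd2+(aq) is reduced, so the Pd²⁺/Pd couple is the cathode and Ca²⁺/Ca is the anode.
E°cell = +0.93 − (−2.86) = +3.79 V; balancing electrons gives n = 2.
ΔG° = −nFE°cell = −(2)(96485)(+3.79) J/mol = −731 kJ/mol.

−731 kJ/mol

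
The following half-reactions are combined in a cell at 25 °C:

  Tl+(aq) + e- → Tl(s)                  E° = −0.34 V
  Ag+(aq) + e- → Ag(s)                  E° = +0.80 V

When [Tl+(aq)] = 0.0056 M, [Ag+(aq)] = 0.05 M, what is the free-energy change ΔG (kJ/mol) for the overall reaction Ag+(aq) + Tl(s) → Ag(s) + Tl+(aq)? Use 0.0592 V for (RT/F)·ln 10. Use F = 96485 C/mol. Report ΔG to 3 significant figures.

−115 kJ/mol

The standard cell potential is +0.80 − (−0.34) = +1.14 V, with n = 1 electron in the balanced equation.
The reaction quotient is [Tl+(aq)] / [Ag+(aq)] = 0.112; by Nernst, E = +1.14 − (0.0592/1)(−0.951) = +1.1963 V.
Then ΔG = −nFE = −1 × 96485 × +1.1963 J/mol = −115 kJ/mol.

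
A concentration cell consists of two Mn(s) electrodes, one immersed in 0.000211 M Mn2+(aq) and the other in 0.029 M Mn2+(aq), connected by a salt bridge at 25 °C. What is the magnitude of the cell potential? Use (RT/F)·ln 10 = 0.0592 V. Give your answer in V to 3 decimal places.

0.063 V

For a concentration cell E°cell = 0, since both electrodes use the same couple.
The compartment with the higher Mn2+(aq) concentration (0.029 M) acts as the cathode; ions are reduced there and produced at the dilute (0.000211 M) anode.
With n = 2, Ecell = −(0.0592/2)·log([dilute]/[conc]) = −(0.0592/2)·log(0.000211/0.029) = +0.063 V.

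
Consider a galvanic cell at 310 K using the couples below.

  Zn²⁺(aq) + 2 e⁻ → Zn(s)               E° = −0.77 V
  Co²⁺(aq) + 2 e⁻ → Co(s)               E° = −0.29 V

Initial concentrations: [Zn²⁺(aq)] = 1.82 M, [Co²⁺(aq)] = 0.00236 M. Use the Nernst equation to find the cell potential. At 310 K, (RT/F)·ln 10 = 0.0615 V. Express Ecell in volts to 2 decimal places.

Since E°(Co²⁺/Co) > E°(Zn²⁺/Zn), Co²⁺/Co serves as the cathode.
E°cell = −0.29 − (−0.77) = +0.48 V, with n = 2 electrons transferred.
For the overall reaction Co²⁺(aq) + Zn(s) → Co(s) + Zn²⁺(aq), Q = [Zn²⁺(aq)] / [Co²⁺(aq)] = 771, giving log Q = 2.887.
E = E° − (0.0615/n)·log Q = +0.48 − (0.0615/2)(2.887) = +0.39 V.

+0.39 V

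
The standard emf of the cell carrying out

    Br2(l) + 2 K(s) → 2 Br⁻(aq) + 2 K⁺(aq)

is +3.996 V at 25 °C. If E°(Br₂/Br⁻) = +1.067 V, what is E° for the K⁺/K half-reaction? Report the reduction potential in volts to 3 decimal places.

−2.929 V

In the reaction as written the Br₂/Br⁻ couple is reduced (cathode) and K⁺/K is oxidized (anode), so E°cell = E°(Br₂/Br⁻) − E°(K⁺/K).
E°(K⁺/K) = E°(cathode) − E°cell = +1.067 − (+3.996) = −2.929 V.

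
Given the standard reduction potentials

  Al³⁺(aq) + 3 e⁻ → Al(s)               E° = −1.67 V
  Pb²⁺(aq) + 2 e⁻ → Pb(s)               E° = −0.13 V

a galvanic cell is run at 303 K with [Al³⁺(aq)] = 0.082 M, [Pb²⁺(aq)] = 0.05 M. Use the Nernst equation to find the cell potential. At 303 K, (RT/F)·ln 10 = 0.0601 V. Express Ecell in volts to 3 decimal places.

+1.523 V

Pb²⁺/Pb is reduced (cathode, E° = −0.13 V) and Al³⁺/Al is oxidized (anode).
E°cell = E°cat − E°an = −0.13 − (−1.67) = +1.54 V; n = 6.
The balanced reaction is 3 Pb²⁺(aq) + 2 Al(s) → 3 Pb(s) + 2 Al³⁺(aq), so Q = [Al³⁺(aq)]^2 / [Pb²⁺(aq)]^3 = 53.8 and log Q = 1.731.
By the Nernst equation, E = +1.54 − (0.0601/6)·(1.731) = +1.523 V.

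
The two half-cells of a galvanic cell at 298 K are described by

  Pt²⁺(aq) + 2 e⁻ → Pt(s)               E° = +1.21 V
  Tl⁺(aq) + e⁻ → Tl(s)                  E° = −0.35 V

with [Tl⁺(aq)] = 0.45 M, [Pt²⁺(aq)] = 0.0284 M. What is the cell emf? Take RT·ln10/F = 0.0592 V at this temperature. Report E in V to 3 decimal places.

+1.535 V

The Pt²⁺/Pt couple has the more positive E°, so it is the cathode; Tl⁺/Tl is the anode.
E°cell = E°cat − E°an = +1.21 − (−0.35) = +1.56 V; n = 2.
The balanced reaction is Pt²⁺(aq) + 2 Tl(s) → Pt(s) + 2 Tl⁺(aq), so Q = [Tl⁺(aq)]^2 / [Pt²⁺(aq)] = 7.13 and log Q = 0.853.
By the Nernst equation, E = +1.56 − (0.0592/2)·(0.853) = +1.535 V.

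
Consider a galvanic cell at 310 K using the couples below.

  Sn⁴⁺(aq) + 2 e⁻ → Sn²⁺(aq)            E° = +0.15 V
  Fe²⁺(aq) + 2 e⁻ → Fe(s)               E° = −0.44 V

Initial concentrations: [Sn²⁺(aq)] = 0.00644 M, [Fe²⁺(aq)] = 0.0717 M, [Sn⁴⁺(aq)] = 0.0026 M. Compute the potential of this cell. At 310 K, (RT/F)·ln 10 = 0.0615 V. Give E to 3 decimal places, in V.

The Sn⁴⁺/Sn²⁺ couple has the more positive E°, so it is the cathode; Fe²⁺/Fe is the anode.
E°cell = E°cat − E°an = +0.15 − (−0.44) = +0.59 V; n = 2.
The balanced reaction is Sn⁴⁺(aq) + Fe(s) → Sn²⁺(aq) + Fe²⁺(aq), so Q = ([Sn²⁺(aq)]·[Fe²⁺(aq)]) / [Sn⁴⁺(aq)] = 0.178 and log Q = −0.751.
E = E° − (0.0615/n)·log Q = +0.59 − (0.0615/2)(−0.751) = +0.613 V.

+0.613 V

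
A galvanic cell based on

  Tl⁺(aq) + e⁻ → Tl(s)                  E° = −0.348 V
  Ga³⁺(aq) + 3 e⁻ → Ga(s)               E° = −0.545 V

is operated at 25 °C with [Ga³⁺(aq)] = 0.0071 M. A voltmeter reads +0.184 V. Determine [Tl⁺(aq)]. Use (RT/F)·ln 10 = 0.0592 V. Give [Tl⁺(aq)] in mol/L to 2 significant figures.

With Tl⁺/Tl at the cathode and Ga³⁺/Ga at the anode, E°cell = −0.348 − (−0.545) = +0.197 V (n = 3).
Rearranging E = E° − (0.0592/n)·log Q gives log Q = 3(+0.197 − (+0.184))/0.0592 = 0.659.
Balancing electrons gives 3 Tl⁺(aq) + Ga(s) → 3 Tl(s) + Ga³⁺(aq); thus Q = [Ga³⁺(aq)] / [Tl⁺(aq)]^3.
Isolating [Tl⁺(aq)] in Q = 10^{0.659} yields log [Tl⁺(aq)] = −0.936, i.e. 0.12 M.

0.12 M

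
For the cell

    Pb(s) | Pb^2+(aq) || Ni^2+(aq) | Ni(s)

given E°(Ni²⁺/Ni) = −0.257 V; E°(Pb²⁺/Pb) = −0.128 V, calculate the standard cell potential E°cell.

−0.129 V

By convention the left-hand electrode in cell notation is the anode (oxidation) and the right-hand electrode is the cathode (reduction).
E°cell = E°(right) − E°(left) = −0.257 − (−0.128) = −0.129 V.
The negative sign shows that, as written, the cell would require an external voltage to drive the reaction.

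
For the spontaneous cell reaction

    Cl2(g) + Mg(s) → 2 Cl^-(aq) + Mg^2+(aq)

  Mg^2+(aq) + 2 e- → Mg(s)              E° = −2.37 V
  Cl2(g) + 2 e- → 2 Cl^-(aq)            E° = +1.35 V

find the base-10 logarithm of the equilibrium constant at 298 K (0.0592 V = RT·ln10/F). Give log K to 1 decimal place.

The Cl₂/Cl⁻ couple is reduced (cathode); E°cell = +1.35 − (−2.37) = +3.72 V with n = 2.
At equilibrium E = 0, so log K = nE°cell / 0.0592 = (2)(+3.72) / 0.0592 = 125.7.

log K = 125.7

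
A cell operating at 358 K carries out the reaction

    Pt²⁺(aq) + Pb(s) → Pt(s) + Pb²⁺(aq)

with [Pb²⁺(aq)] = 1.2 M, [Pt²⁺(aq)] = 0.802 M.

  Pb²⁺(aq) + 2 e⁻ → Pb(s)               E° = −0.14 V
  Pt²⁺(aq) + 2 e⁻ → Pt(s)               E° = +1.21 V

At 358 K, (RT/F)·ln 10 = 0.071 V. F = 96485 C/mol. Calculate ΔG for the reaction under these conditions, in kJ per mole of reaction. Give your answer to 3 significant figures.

E°cell = +1.21 − (−0.14) = +1.35 V; the balanced reaction transfers n = 2 electrons.
Q = [Pb²⁺(aq)] / [Pt²⁺(aq)] = 1.5, so log Q = 0.175 and E = +1.35 − (0.071/2)(0.175) = +1.3438 V.
Then ΔG = −nFE = −2 × 96485 × +1.3438 J/mol = −259 kJ/mol.

−259 kJ/mol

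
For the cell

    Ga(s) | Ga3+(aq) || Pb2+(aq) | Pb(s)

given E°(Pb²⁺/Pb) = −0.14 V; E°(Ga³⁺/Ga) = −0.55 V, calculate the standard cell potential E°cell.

+0.41 V

By convention the left-hand electrode in cell notation is the anode (oxidation) and the right-hand electrode is the cathode (reduction).
E°cell = E°(right) − E°(left) = −0.14 − (−0.55) = +0.41 V.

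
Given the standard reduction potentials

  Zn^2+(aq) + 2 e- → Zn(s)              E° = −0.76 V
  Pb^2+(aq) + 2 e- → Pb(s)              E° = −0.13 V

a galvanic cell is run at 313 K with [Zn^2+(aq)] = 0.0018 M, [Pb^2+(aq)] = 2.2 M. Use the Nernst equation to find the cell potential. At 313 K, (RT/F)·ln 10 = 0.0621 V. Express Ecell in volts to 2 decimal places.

+0.73 V

Since E°(Pb²⁺/Pb) > E°(Zn²⁺/Zn), Pb²⁺/Pb serves as the cathode.
E°cell = −0.13 − (−0.76) = +0.63 V, with n = 2 electrons transferred.
Balancing gives Pb^2+(aq) + Zn(s) → Pb(s) + Zn^2+(aq); hence Q = [Zn^2+(aq)] / [Pb^2+(aq)] = 0.000818 (log Q = −3.087).
E = E° − (0.0621/n)·log Q = +0.63 − (0.0621/2)(−3.087) = +0.73 V.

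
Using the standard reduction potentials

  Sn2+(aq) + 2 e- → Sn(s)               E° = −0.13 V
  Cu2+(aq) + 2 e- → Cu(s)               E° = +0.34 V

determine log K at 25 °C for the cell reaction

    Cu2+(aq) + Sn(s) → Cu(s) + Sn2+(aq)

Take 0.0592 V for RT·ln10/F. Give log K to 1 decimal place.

The Cu²⁺/Cu couple is reduced (cathode); E°cell = +0.34 − (−0.13) = +0.47 V with n = 2.
At equilibrium E = 0, so log K = nE°cell / 0.0592 = (2)(+0.47) / 0.0592 = 15.9.

log K = 15.9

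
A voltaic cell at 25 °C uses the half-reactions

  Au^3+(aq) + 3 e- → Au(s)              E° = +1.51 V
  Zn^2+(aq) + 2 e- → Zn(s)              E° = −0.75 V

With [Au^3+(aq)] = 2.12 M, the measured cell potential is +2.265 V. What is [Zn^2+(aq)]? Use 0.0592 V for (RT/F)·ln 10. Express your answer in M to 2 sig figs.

Au³⁺/Au is the cathode (higher E°); E°cell = +1.51 − (−0.75) = +2.26 V with n = 6.
Since E = E° − (0.0592/n)·log Q, log Q = n(E° − E)/0.0592 = −0.507.
Balancing electrons gives 2 Au^3+(aq) + 3 Zn(s) → 2 Au(s) + 3 Zn^2+(aq); thus Q = [Zn^2+(aq)]^3 / [Au^3+(aq)]^2.
Solving for the unknown gives log [Zn^2+(aq)] = 0.049, so [Zn^2+(aq)] ≈ 1.1 M.

1.1 M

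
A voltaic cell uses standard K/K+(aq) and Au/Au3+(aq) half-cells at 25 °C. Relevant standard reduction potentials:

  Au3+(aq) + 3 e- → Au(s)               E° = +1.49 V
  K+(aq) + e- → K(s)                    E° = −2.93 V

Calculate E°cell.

+4.42 V

The Au³⁺/Au couple has the higher E°, so Au ion is reduced (cathode) and K is oxidized (anode).
E°cell = E°(cathode) − E°(anode) = +1.49 − (−2.93) = +4.42 V.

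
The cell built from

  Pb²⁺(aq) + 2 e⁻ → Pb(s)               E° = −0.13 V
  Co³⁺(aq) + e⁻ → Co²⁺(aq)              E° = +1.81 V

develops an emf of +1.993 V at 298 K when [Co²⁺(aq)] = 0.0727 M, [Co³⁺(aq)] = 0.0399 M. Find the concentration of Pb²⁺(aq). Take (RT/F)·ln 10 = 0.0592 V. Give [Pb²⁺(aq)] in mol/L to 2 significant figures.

With Co³⁺/Co²⁺ at the cathode and Pb²⁺/Pb at the anode, E°cell = +1.81 − (−0.13) = +1.94 V (n = 2).
Since E = E° − (0.0592/n)·log Q, log Q = n(E° − E)/0.0592 = −1.791.
Balancing electrons gives 2 Co³⁺(aq) + Pb(s) → 2 Co²⁺(aq) + Pb²⁺(aq); thus Q = ([Co²⁺(aq)]^2·[Pb²⁺(aq)]) / [Co³⁺(aq)]^2.
Isolating [Pb²⁺(aq)] in Q = 10^{−1.791} yields log [Pb²⁺(aq)] = −2.312, i.e. 0.0049 M.

0.0049 M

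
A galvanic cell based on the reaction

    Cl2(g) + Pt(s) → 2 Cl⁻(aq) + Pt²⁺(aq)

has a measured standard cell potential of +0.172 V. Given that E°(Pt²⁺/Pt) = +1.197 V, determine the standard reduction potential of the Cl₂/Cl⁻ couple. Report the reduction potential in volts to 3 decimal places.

+1.369 V

In the reaction as written the Cl₂/Cl⁻ couple is reduced (cathode) and Pt²⁺/Pt is oxidized (anode), so E°cell = E°(Cl₂/Cl⁻) − E°(Pt²⁺/Pt).
E°(Cl₂/Cl⁻) = E°cell + E°(anode) = +0.172 + (+1.197) = +1.369 V.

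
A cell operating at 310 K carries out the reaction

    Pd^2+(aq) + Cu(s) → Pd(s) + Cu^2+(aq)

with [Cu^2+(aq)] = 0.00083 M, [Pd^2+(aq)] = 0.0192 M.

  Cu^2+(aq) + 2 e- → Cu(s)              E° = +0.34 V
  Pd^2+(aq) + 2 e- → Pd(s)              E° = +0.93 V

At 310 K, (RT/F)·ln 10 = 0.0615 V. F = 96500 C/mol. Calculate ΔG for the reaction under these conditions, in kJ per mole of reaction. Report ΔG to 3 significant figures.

The standard cell potential is +0.93 − (+0.34) = +0.59 V, with n = 2 electrons in the balanced equation.
Q = [Cu^2+(aq)] / [Pd^2+(aq)] = 0.0432, so log Q = −1.364 and E = +0.59 − (0.0615/2)(−1.364) = +0.6319 V.
Then ΔG = −nFE = −2 × 96500 × +0.6319 J/mol = −122 kJ/mol.

−122 kJ/mol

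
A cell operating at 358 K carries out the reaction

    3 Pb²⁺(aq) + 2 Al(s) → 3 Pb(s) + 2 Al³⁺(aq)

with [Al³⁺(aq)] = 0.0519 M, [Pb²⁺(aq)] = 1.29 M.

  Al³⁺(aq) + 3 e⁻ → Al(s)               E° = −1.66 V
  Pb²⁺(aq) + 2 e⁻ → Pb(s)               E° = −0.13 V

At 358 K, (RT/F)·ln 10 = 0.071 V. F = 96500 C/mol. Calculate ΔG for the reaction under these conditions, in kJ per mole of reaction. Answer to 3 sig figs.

E°cell = −0.13 − (−1.66) = +1.53 V; the balanced reaction transfers n = 6 electrons.
Q = [Al³⁺(aq)]^2 / [Pb²⁺(aq)]^3 = 0.00125, so log Q = −2.901 and E = +1.53 − (0.071/6)(−2.901) = +1.5643 V.
ΔG = −nFE = −(6)(96500)(+1.5643) J/mol = −906 kJ/mol.

−906 kJ/mol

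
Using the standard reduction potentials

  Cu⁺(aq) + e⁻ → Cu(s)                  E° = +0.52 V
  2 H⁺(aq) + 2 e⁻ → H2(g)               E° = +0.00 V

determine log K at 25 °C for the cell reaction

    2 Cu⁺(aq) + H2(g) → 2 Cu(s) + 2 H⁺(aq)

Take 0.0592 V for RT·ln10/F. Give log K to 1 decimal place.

The Cu⁺/Cu couple is reduced (cathode); E°cell = +0.52 − (+0.00) = +0.52 V with n = 2.
At equilibrium E = 0, so log K = nE°cell / 0.0592 = (2)(+0.52) / 0.0592 = 17.6.

log K = 17.6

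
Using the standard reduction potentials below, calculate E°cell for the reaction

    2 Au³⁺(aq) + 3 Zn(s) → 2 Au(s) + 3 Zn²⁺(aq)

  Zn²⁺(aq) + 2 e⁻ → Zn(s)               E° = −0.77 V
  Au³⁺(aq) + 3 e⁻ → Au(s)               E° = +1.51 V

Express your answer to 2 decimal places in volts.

In the reaction as written, Au³⁺(aq) is reduced (cathode) and Zn²⁺(aq) is produced by oxidation at the anode.
E°cell = E°(cathode) − E°(anode) = +1.51 − (−0.77) = +2.28 V.

+2.28 V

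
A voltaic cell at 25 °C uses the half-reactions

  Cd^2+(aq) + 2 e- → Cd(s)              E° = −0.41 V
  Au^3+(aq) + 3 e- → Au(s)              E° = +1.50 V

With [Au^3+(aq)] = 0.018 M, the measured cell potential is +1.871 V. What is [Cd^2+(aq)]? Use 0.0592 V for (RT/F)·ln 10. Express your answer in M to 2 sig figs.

1.4 M

Au³⁺/Au is the cathode (higher E°); E°cell = +1.50 − (−0.41) = +1.91 V with n = 6.
Since E = E° − (0.0592/n)·log Q, log Q = n(E° − E)/0.0592 = 3.953.
For 2 Au^3+(aq) + 3 Cd(s) → 2 Au(s) + 3 Cd^2+(aq), the reaction quotient is Q = [Cd^2+(aq)]^3 / [Au^3+(aq)]^2.
Isolating [Cd^2+(aq)] in Q = 10^{3.953} yields log [Cd^2+(aq)] = 0.155, i.e. 1.4 M.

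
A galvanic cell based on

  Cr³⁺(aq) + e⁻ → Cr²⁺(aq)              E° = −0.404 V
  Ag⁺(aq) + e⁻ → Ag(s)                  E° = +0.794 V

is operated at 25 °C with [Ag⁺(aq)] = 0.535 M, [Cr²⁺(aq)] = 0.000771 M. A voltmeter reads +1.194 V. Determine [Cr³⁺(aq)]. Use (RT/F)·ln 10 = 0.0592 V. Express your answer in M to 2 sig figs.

With Ag⁺/Ag at the cathode and Cr³⁺/Cr²⁺ at the anode, E°cell = +0.794 − (−0.404) = +1.198 V (n = 1).
Since E = E° − (0.0592/n)·log Q, log Q = n(E° − E)/0.0592 = 0.068.
For Ag⁺(aq) + Cr²⁺(aq) → Ag(s) + Cr³⁺(aq), the reaction quotient is Q = [Cr³⁺(aq)] / ([Ag⁺(aq)]·[Cr²⁺(aq)]).
Substituting the known concentrations and solving, log [Cr³⁺(aq)] = −3.317 and [Cr³⁺(aq)] = 0.00048 M.

0.00048 M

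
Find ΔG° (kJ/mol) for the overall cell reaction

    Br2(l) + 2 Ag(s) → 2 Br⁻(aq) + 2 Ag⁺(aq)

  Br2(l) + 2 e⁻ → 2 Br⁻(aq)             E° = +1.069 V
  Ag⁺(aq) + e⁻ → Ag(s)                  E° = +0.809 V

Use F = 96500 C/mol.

In the reaction as written Br2(l) is reduced, so the Br₂/Br⁻ couple is the cathode and Ag⁺/Ag is the anode.
E°cell = +1.069 − (+0.809) = +0.260 V; balancing electrons gives n = 2.
ΔG° = −nFE°cell = −(2)(96500)(+0.260) J/mol = −50.2 kJ/mol.

−50.2 kJ/mol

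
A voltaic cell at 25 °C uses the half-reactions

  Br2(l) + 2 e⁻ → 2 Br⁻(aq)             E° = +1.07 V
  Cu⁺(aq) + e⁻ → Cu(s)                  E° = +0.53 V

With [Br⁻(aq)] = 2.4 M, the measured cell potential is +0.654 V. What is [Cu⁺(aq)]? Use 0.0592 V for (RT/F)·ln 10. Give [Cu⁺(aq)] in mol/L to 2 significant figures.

0.0049 M

With Br₂/Br⁻ at the cathode and Cu⁺/Cu at the anode, E°cell = +1.07 − (+0.53) = +0.54 V (n = 2).
From the Nernst equation, log Q = n(E° − E)/0.0592 = 2·(+0.54 − (+0.654))/0.0592 = −3.851.
For Br2(l) + 2 Cu(s) → 2 Br⁻(aq) + 2 Cu⁺(aq), the reaction quotient is Q = [Br⁻(aq)]^2·[Cu⁺(aq)]^2.
Substituting the known concentrations and solving, log [Cu⁺(aq)] = −2.306 and [Cu⁺(aq)] = 0.0049 M.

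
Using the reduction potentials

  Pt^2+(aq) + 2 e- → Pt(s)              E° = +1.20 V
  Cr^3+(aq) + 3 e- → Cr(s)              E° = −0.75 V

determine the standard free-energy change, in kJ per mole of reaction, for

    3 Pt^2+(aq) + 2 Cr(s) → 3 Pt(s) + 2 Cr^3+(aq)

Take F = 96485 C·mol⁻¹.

−1129 kJ/mol

In the reaction as written Pt^2+(aq) is reduced, so the Pt²⁺/Pt couple is the cathode and Cr³⁺/Cr is the anode.
E°cell = +1.20 − (−0.75) = +1.95 V; balancing electrons gives n = 6.
ΔG° = −nFE°cell = −(6)(96485)(+1.95) J/mol = −1129 kJ/mol.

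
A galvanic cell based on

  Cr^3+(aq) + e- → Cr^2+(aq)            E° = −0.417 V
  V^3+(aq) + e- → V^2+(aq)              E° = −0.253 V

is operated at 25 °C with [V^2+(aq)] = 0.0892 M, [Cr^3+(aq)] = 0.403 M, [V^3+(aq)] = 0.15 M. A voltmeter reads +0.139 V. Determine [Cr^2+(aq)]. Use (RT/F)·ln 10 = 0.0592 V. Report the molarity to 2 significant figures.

The V³⁺/V²⁺ couple has the larger reduction potential, so it is the cathode: E°cell = −0.253 − (−0.417) = +0.164 V and n = 1.
Since E = E° − (0.0592/n)·log Q, log Q = n(E° − E)/0.0592 = 0.422.
Balancing electrons gives V^3+(aq) + Cr^2+(aq) → V^2+(aq) + Cr^3+(aq); thus Q = ([V^2+(aq)]·[Cr^3+(aq)]) / ([V^3+(aq)]·[Cr^2+(aq)]).
Solving for the unknown gives log [Cr^2+(aq)] = −1.042, so [Cr^2+(aq)] ≈ 0.091 M.

0.091 M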